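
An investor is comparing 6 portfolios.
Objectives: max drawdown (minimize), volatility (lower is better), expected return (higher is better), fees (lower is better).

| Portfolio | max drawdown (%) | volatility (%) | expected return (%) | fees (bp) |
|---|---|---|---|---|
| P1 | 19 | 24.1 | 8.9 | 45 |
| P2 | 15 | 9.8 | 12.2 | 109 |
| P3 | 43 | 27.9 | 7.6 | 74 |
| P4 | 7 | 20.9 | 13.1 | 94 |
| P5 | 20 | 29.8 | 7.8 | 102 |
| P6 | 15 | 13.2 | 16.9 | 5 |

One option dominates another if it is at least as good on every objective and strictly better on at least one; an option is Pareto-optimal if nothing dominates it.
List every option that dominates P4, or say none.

P1: worse on max drawdown (19 vs 7).
P2: worse on max drawdown (15 vs 7).
P3: worse on max drawdown (43 vs 7).
P5: worse on max drawdown (20 vs 7).
P6: worse on max drawdown (15 vs 7).
No option dominates P4.

none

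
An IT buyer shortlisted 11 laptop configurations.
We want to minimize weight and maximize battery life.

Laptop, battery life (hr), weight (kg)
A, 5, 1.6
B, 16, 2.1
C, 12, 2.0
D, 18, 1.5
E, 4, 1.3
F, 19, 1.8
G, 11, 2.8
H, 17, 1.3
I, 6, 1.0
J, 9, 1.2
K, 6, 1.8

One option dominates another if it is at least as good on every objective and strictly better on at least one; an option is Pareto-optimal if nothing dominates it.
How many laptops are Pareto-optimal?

5

A: dominated by D (battery life 18≥5, weight 1.5≤1.6).
B: dominated by D (battery life 18≥16, weight 1.5≤2.1).
C: dominated by D (battery life 18≥12, weight 1.5≤2.0).
D: not dominated.
E: dominated by H (battery life 17≥4, weight 1.3≤1.3).
F: not dominated (best battery life).
G: dominated by B (battery life 16≥11, weight 2.1≤2.8).
H: not dominated.
I: not dominated (best weight).
J: not dominated.
K: dominated by D (battery life 18≥6, weight 1.5≤1.8).
Pareto-optimal: D, F, H, I, J → 5.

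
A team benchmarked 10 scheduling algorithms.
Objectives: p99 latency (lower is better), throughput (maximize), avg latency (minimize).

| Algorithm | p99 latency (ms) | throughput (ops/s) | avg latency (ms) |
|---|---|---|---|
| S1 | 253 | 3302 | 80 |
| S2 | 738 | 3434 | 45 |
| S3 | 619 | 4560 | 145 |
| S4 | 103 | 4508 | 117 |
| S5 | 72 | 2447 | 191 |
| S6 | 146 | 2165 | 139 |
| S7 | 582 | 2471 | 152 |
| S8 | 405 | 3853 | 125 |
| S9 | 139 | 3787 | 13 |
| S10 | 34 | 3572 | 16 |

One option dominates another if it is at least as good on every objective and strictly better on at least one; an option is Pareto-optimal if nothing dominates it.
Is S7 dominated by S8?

S8 vs S7: p99 latency 405≤582, throughput 3853≥2471, avg latency 125≤152 — S8 is at least as good on every objective with at least one strict improvement.

Yes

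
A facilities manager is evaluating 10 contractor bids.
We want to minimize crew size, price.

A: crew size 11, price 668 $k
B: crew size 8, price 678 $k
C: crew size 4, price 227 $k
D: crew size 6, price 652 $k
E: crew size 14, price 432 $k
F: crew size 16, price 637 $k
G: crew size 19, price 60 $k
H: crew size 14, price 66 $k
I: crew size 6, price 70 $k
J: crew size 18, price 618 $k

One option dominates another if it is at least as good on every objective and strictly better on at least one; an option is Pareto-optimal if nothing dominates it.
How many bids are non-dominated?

4

A: dominated by C (crew size 4≤11, price 227≤668).
B: dominated by C (crew size 4≤8, price 227≤678).
C: not dominated (best crew size).
D: dominated by C (crew size 4≤6, price 227≤652).
E: dominated by C (crew size 4≤14, price 227≤432).
F: dominated by C (crew size 4≤16, price 227≤637).
G: not dominated (best price).
H: not dominated.
I: not dominated.
J: dominated by C (crew size 4≤18, price 227≤618).
Pareto-optimal: C, G, H, I → 4.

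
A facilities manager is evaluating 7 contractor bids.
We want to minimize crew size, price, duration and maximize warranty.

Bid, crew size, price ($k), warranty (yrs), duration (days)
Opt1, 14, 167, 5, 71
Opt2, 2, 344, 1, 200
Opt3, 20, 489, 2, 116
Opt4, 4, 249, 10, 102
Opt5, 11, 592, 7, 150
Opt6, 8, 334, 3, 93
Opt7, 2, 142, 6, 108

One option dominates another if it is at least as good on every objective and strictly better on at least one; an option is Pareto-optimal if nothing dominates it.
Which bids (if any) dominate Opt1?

Opt2: worse on price (344 vs 167).
Opt3: worse on crew size (20 vs 14).
Opt4: worse on price (249 vs 167).
Opt5: worse on price (592 vs 167).
Opt6: worse on price (334 vs 167).
Opt7: worse on duration (108 vs 71).
No option dominates Opt1.

none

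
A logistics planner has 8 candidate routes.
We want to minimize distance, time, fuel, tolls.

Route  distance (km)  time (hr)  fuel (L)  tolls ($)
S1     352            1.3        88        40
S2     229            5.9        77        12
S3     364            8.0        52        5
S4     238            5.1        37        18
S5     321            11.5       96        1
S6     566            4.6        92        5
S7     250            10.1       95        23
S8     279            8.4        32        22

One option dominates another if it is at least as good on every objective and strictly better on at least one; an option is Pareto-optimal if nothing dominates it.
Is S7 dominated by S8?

S8 vs S7: S8 is worse on distance (279 vs 250), so it does not dominate S7.

No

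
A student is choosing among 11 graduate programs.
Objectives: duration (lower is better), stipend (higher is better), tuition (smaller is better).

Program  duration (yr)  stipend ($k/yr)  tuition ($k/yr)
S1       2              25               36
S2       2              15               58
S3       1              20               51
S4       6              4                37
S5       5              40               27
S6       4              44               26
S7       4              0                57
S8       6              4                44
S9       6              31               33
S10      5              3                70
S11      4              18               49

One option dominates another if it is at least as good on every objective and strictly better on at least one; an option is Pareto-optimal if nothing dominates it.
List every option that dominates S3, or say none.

S1: worse on duration (2 vs 1).
S2: worse on duration (2 vs 1).
S4: worse on duration (6 vs 1).
S5: worse on duration (5 vs 1).
S6: worse on duration (4 vs 1).
S7: worse on duration (4 vs 1).
S8: worse on duration (6 vs 1).
S9: worse on duration (6 vs 1).
S10: worse on duration (5 vs 1).
S11: worse on duration (4 vs 1).
No option dominates S3.

none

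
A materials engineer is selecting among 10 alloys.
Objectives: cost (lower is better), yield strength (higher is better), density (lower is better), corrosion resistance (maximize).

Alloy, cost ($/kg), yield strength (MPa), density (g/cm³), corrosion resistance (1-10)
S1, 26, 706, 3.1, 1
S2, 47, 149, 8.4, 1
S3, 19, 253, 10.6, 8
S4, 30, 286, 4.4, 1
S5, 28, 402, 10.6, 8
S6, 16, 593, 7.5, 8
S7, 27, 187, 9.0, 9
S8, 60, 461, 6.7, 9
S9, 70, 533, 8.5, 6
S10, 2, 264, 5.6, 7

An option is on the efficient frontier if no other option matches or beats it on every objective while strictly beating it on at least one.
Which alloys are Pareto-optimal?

S1, S6, S7, S8, S10

S1: not dominated (best yield strength).
S2: dominated by S1 (cost 26≤47, yield strength 706≥149, density 3.1≤8.4, corrosion resistance 1≥1).
S3: dominated by S6 (cost 16≤19, yield strength 593≥253, density 7.5≤10.6, corrosion resistance 8≥8).
S4: dominated by S1 (cost 26≤30, yield strength 706≥286, density 3.1≤4.4, corrosion resistance 1≥1).
S5: dominated by S6 (cost 16≤28, yield strength 593≥402, density 7.5≤10.6, corrosion resistance 8≥8).
S6: not dominated.
S7: not dominated.
S8: not dominated.
S9: dominated by S6 (cost 16≤70, yield strength 593≥533, density 7.5≤8.5, corrosion resistance 8≥6).
S10: not dominated (best cost).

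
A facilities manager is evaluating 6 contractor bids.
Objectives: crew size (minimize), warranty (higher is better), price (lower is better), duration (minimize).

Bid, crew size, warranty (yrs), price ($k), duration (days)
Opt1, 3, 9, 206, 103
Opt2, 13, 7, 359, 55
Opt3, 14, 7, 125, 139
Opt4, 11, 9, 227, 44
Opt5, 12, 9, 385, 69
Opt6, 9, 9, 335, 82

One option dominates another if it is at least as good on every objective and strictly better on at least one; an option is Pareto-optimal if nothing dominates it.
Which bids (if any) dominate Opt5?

Opt4: crew size 11≤12, warranty 9≥9, price 227≤385, duration 44≤69 — dominates Opt5.
Others (Opt1, Opt2, Opt3, Opt6) are each worse than Opt5 on at least one objective.

Opt4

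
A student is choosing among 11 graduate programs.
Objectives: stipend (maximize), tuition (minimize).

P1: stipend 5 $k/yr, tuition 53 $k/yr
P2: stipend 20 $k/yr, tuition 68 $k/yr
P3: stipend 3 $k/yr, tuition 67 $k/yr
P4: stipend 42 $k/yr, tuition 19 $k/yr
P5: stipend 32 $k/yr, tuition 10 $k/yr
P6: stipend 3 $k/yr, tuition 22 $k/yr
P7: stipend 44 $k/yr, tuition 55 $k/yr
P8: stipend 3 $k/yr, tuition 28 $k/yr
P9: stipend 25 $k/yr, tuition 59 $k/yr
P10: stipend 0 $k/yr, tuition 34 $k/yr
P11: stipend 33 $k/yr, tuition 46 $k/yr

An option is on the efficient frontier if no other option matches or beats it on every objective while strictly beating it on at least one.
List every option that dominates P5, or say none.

none

P1: worse on stipend (5 vs 32).
P2: worse on stipend (20 vs 32).
P3: worse on stipend (3 vs 32).
P4: worse on tuition (19 vs 10).
P6: worse on stipend (3 vs 32).
P7: worse on tuition (55 vs 10).
P8: worse on stipend (3 vs 32).
P9: worse on stipend (25 vs 32).
P10: worse on stipend (0 vs 32).
P11: worse on tuition (46 vs 10).
No option dominates P5.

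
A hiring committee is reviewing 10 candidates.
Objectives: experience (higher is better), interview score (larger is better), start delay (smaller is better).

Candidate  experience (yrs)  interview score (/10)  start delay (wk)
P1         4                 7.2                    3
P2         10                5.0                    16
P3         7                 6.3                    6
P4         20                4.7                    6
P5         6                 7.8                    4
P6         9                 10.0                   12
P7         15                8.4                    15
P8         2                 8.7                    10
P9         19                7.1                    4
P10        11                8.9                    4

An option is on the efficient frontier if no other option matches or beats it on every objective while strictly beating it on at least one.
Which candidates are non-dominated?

P1: not dominated (best start delay).
P2: dominated by P7 (experience 15≥10, interview score 8.4≥5.0, start delay 15≤16).
P3: dominated by P9 (experience 19≥7, interview score 7.1≥6.3, start delay 4≤6).
P4: not dominated (best experience).
P5: dominated by P10 (experience 11≥6, interview score 8.9≥7.8, start delay 4≤4).
P6: not dominated (best interview score).
P7: not dominated.
P8: dominated by P10 (experience 11≥2, interview score 8.9≥8.7, start delay 4≤10).
P9: not dominated.
P10: not dominated.

P1, P4, P6, P7, P9, P10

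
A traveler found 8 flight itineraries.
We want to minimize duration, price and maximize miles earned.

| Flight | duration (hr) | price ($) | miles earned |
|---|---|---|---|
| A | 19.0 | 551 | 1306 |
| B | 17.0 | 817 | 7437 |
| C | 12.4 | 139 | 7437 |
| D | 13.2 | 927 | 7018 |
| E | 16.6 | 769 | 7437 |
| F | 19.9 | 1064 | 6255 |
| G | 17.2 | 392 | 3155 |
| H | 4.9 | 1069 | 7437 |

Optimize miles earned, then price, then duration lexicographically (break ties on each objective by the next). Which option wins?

First maximize miles earned: best is 7437, kept {B, C, E, H}.
Then minimize price: best is 139, kept {C}.

C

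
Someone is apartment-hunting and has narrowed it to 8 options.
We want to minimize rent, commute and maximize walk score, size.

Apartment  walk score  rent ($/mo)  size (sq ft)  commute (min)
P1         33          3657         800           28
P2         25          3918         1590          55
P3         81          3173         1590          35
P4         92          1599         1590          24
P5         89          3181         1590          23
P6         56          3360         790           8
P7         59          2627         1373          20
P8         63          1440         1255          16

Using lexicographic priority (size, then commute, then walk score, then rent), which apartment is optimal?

First maximize size: best is 1590, kept {P2, P3, P4, P5}.
Then minimize commute: best is 23, kept {P5}.

P5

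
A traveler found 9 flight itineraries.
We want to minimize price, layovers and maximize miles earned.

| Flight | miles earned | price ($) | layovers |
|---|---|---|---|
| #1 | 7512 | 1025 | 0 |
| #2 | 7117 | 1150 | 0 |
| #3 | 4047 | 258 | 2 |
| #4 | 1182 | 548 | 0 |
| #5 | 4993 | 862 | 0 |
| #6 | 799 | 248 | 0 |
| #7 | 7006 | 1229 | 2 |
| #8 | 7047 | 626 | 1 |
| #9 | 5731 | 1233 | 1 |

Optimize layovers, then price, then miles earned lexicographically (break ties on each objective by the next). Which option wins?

First minimize layovers: best is 0, kept {#1, #2, #4, #5, #6}.
Then minimize price: best is 248, kept {#6}.

#6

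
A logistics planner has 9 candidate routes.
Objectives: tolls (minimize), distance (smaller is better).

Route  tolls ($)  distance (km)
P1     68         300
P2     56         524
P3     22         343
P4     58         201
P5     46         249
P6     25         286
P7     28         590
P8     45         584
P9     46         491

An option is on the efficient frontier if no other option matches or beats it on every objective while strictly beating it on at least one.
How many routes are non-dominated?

P1: dominated by P4 (tolls 58≤68, distance 201≤300).
P2: dominated by P3 (tolls 22≤56, distance 343≤524).
P3: not dominated (best tolls).
P4: not dominated (best distance).
P5: not dominated.
P6: not dominated.
P7: dominated by P3 (tolls 22≤28, distance 343≤590).
P8: dominated by P3 (tolls 22≤45, distance 343≤584).
P9: dominated by P3 (tolls 22≤46, distance 343≤491).
Pareto-optimal: P3, P4, P5, P6 → 4.

4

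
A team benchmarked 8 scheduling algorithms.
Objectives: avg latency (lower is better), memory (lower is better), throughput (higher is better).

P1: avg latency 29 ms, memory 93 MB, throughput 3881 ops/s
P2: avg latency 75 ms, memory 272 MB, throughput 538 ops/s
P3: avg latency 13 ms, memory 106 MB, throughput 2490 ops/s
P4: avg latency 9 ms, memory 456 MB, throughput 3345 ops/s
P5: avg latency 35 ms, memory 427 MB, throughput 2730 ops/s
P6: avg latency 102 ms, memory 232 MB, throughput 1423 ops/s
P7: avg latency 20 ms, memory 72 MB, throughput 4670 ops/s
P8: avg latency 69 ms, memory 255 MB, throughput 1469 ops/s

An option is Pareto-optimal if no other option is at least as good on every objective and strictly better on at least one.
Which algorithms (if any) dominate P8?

P1: avg latency 29≤69, memory 93≤255, throughput 3881≥1469 — dominates P8.
P3: avg latency 13≤69, memory 106≤255, throughput 2490≥1469 — dominates P8.
P7: avg latency 20≤69, memory 72≤255, throughput 4670≥1469 — dominates P8.
Others (P2, P4, P5, P6) are each worse than P8 on at least one objective.

P1, P3, P7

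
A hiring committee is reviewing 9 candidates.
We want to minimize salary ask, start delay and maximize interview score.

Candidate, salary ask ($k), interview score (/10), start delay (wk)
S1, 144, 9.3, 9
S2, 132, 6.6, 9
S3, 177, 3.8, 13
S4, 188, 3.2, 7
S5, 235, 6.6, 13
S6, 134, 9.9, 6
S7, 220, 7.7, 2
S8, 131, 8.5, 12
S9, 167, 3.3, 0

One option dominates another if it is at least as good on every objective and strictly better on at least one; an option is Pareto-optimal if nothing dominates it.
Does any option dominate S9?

S1: worse on start delay (9 vs 0).
S2: worse on start delay (9 vs 0).
S3: worse on salary ask (177 vs 167).
S4: worse on salary ask (188 vs 167).
S5: worse on salary ask (235 vs 167).
S6: worse on start delay (6 vs 0).
S7: worse on salary ask (220 vs 167).
S8: worse on start delay (12 vs 0).
No option is at least as good as S9 on every objective and strictly better on one.

No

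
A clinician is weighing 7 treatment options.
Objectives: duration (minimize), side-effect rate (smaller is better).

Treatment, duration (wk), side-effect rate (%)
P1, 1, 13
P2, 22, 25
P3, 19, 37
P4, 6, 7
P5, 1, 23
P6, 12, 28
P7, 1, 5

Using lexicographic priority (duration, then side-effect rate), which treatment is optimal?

P7

First minimize duration: best is 1, kept {P1, P5, P7}.
Then minimize side-effect rate: best is 5, kept {P7}.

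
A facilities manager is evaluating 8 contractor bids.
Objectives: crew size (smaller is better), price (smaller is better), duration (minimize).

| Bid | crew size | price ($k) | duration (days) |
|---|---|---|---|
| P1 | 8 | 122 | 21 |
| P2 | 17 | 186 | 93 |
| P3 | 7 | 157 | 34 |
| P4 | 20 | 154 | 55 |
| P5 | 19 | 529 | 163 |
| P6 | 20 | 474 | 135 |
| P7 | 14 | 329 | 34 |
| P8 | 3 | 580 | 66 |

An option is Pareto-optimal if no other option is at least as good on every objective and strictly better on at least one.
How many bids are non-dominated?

P1: not dominated (best price).
P2: dominated by P1 (crew size 8≤17, price 122≤186, duration 21≤93).
P3: not dominated.
P4: dominated by P1 (crew size 8≤20, price 122≤154, duration 21≤55).
P5: dominated by P1 (crew size 8≤19, price 122≤529, duration 21≤163).
P6: dominated by P1 (crew size 8≤20, price 122≤474, duration 21≤135).
P7: dominated by P1 (crew size 8≤14, price 122≤329, duration 21≤34).
P8: not dominated (best crew size).
Pareto-optimal: P1, P3, P8 → 3.

3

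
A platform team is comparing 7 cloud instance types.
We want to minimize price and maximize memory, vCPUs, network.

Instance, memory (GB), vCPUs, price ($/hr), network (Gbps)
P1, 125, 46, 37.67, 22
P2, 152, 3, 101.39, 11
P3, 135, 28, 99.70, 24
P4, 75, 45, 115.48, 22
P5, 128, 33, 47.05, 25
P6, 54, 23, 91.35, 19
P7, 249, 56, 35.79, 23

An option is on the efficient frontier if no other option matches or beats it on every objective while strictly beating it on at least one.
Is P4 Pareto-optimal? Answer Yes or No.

P1 vs P4: memory 125≥75, vCPUs 46≥45, price 37.67≤115.48, network 22≥22 — P1 is at least as good on every objective and strictly better on at least one, so P1 dominates P4.

No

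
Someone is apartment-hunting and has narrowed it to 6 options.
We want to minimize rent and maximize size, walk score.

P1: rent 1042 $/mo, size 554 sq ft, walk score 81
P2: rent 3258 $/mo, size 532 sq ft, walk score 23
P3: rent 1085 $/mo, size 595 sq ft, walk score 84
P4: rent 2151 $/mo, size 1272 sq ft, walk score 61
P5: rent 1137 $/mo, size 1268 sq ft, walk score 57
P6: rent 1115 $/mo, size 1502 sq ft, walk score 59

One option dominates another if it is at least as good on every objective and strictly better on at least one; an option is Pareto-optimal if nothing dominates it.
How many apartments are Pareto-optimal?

P1: not dominated (best rent).
P2: dominated by P1 (rent 1042≤3258, size 554≥532, walk score 81≥23).
P3: not dominated (best walk score).
P4: not dominated.
P5: dominated by P6 (rent 1115≤1137, size 1502≥1268, walk score 59≥57).
P6: not dominated (best size).
Pareto-optimal: P1, P3, P4, P6 → 4.

4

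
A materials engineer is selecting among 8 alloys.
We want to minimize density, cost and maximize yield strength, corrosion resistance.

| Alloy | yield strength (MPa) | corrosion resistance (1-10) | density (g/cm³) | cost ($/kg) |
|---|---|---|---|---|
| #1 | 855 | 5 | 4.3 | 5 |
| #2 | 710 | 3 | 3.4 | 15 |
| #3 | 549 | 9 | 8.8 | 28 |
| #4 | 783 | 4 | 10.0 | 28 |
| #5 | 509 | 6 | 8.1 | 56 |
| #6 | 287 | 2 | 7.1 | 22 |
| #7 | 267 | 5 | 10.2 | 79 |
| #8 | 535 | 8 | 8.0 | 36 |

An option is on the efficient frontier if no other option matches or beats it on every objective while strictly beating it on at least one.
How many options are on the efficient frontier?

#1: not dominated (best yield strength).
#2: not dominated (best density).
#3: not dominated (best corrosion resistance).
#4: dominated by #1 (yield strength 855≥783, corrosion resistance 5≥4, density 4.3≤10.0, cost 5≤28).
#5: dominated by #8 (yield strength 535≥509, corrosion resistance 8≥6, density 8.0≤8.1, cost 36≤56).
#6: dominated by #1 (yield strength 855≥287, corrosion resistance 5≥2, density 4.3≤7.1, cost 5≤22).
#7: dominated by #1 (yield strength 855≥267, corrosion resistance 5≥5, density 4.3≤10.2, cost 5≤79).
#8: not dominated.
Pareto-optimal: #1, #2, #3, #8 → 4.

4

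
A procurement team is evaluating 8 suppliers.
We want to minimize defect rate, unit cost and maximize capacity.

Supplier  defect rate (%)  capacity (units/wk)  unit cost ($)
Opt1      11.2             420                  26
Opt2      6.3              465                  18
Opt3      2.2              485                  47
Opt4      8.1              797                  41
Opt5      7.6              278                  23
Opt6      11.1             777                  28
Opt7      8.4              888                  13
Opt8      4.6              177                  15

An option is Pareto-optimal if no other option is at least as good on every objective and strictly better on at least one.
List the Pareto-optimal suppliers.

Opt1: dominated by Opt2 (defect rate 6.3≤11.2, capacity 465≥420, unit cost 18≤26).
Opt2: not dominated.
Opt3: not dominated (best defect rate).
Opt4: not dominated.
Opt5: dominated by Opt2 (defect rate 6.3≤7.6, capacity 465≥278, unit cost 18≤23).
Opt6: dominated by Opt7 (defect rate 8.4≤11.1, capacity 888≥777, unit cost 13≤28).
Opt7: not dominated (best capacity).
Opt8: not dominated.

Opt2, Opt3, Opt4, Opt7, Opt8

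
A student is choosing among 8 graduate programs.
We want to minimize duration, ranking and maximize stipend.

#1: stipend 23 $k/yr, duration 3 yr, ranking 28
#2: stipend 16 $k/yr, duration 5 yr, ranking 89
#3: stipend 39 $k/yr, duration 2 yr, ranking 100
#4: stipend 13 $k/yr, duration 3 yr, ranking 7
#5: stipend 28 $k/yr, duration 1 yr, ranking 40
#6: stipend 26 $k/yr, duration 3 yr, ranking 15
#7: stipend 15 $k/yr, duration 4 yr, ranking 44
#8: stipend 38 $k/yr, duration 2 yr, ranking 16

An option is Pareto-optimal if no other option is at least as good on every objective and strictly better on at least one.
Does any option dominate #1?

#6 vs #1: stipend 26≥23, duration 3≤3, ranking 15≤28 — #6 is at least as good on every objective and strictly better on at least one, so #6 dominates #1.

Yes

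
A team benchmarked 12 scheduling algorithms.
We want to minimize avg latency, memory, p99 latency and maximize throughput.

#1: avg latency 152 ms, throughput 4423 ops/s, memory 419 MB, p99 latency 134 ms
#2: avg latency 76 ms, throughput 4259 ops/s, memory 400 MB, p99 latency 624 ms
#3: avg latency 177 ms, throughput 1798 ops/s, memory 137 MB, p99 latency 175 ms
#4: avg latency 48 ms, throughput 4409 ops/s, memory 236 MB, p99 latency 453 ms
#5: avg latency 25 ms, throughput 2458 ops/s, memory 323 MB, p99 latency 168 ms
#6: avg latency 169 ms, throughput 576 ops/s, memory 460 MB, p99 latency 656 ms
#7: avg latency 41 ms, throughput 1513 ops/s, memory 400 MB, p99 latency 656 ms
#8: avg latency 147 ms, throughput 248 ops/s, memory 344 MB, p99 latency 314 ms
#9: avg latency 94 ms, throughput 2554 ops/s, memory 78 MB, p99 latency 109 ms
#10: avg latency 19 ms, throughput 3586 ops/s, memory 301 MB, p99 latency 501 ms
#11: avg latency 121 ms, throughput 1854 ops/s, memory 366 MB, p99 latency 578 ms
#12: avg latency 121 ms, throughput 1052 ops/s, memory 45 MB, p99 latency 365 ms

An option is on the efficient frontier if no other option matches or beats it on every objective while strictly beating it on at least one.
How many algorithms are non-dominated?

#1: not dominated (best throughput).
#2: dominated by #4 (avg latency 48≤76, throughput 4409≥4259, memory 236≤400, p99 latency 453≤624).
#3: dominated by #9 (avg latency 94≤177, throughput 2554≥1798, memory 78≤137, p99 latency 109≤175).
#4: not dominated.
#5: not dominated.
#6: dominated by #1 (avg latency 152≤169, throughput 4423≥576, memory 419≤460, p99 latency 134≤656).
#7: dominated by #5 (avg latency 25≤41, throughput 2458≥1513, memory 323≤400, p99 latency 168≤656).
#8: dominated by #5 (avg latency 25≤147, throughput 2458≥248, memory 323≤344, p99 latency 168≤314).
#9: not dominated (best p99 latency).
#10: not dominated (best avg latency).
#11: dominated by #4 (avg latency 48≤121, throughput 4409≥1854, memory 236≤366, p99 latency 453≤578).
#12: not dominated (best memory).
Pareto-optimal: #1, #4, #5, #9, #10, #12 → 6.

6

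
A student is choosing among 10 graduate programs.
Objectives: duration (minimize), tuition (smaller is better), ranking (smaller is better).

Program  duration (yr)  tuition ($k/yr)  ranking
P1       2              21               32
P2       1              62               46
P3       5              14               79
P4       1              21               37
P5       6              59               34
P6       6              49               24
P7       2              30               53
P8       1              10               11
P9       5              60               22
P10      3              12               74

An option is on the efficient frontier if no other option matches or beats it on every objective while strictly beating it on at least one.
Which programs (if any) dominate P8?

P1: worse on duration (2 vs 1).
P2: worse on tuition (62 vs 10).
P3: worse on duration (5 vs 1).
P4: worse on tuition (21 vs 10).
P5: worse on duration (6 vs 1).
P6: worse on duration (6 vs 1).
P7: worse on duration (2 vs 1).
P9: worse on duration (5 vs 1).
P10: worse on duration (3 vs 1).
No option dominates P8.

none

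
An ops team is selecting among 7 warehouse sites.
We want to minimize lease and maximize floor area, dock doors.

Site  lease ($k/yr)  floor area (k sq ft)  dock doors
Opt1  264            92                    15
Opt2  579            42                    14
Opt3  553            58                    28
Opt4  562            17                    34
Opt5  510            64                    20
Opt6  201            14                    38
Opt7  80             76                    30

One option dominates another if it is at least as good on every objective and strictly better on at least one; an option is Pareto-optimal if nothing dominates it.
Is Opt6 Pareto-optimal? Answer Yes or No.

Yes

Opt1: worse on lease (264 vs 201).
Opt2: worse on lease (579 vs 201).
Opt3: worse on lease (553 vs 201).
Opt4: worse on lease (562 vs 201).
Opt5: worse on lease (510 vs 201).
Opt7: worse on dock doors (30 vs 38).
No option is at least as good as Opt6 on every objective and strictly better on one.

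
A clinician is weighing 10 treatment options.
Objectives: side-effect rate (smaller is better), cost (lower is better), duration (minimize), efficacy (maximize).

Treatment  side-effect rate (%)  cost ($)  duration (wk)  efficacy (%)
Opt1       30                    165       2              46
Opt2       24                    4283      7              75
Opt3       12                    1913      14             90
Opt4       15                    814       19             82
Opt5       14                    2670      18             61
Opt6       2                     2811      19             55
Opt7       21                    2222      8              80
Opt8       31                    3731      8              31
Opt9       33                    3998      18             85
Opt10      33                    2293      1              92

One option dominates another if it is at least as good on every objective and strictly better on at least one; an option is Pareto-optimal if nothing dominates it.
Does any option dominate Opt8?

Opt1 vs Opt8: side-effect rate 30≤31, cost 165≤3731, duration 2≤8, efficacy 46≥31 — Opt1 is at least as good on every objective and strictly better on at least one, so Opt1 dominates Opt8.

Yes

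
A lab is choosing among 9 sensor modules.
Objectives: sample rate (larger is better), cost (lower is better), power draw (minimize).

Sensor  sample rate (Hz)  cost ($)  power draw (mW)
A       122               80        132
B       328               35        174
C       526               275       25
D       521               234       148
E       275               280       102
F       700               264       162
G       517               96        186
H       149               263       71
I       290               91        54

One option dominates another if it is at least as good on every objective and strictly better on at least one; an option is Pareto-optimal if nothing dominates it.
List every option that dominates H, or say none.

I

I: sample rate 290≥149, cost 91≤263, power draw 54≤71 — dominates H.
Others (A, B, C, D, E, F, G) are each worse than H on at least one objective.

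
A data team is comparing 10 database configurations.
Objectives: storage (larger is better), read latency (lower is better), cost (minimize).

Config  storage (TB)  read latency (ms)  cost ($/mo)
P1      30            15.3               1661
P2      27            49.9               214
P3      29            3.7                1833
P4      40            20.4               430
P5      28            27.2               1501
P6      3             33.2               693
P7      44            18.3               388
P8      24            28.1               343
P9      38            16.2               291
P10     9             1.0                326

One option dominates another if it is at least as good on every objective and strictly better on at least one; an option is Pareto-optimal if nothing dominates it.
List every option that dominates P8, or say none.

P9: storage 38≥24, read latency 16.2≤28.1, cost 291≤343 — dominates P8.
Others (P1, P2, P3, P4, P5, P6, P7, P10) are each worse than P8 on at least one objective.

P9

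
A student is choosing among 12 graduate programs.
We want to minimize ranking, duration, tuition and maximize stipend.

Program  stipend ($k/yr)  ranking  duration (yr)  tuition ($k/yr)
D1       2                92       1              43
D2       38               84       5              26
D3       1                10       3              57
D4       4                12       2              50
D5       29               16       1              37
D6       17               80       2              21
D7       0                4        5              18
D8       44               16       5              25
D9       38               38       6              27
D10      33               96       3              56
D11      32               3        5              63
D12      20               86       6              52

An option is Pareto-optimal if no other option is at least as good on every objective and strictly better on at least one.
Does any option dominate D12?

D2 vs D12: stipend 38≥20, ranking 84≤86, duration 5≤6, tuition 26≤52 — D2 is at least as good on every objective and strictly better on at least one, so D2 dominates D12.

Yes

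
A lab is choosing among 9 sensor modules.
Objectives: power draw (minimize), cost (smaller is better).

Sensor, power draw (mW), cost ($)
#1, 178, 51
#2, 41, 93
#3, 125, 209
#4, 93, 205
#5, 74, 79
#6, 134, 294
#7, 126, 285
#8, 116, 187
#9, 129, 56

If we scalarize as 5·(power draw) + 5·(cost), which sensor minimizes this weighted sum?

#1: 5·178 + 5·51 = 1145
#2: 5·41 + 5·93 = 670
#3: 5·125 + 5·209 = 1670
#4: 5·93 + 5·205 = 1490
#5: 5·74 + 5·79 = 765
#6: 5·134 + 5·294 = 2140
#7: 5·126 + 5·285 = 2055
#8: 5·116 + 5·187 = 1515
#9: 5·129 + 5·56 = 925
Lowest: #2 at 670.

#2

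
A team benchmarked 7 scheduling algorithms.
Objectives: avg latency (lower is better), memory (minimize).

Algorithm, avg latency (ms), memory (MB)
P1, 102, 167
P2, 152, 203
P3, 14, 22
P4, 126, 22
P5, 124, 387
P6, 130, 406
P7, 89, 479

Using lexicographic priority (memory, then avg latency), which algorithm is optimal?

P3

First minimize memory: best is 22, kept {P3, P4}.
Then minimize avg latency: best is 14, kept {P3}.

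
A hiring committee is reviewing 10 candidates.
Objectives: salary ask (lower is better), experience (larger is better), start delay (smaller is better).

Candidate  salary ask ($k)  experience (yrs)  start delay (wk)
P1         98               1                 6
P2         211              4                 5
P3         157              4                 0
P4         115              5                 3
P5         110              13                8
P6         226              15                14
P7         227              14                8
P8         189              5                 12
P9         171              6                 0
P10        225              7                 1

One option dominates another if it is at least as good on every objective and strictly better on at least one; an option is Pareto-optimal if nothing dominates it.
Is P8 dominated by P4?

Yes

P4 vs P8: salary ask 115≤189, experience 5≥5, start delay 3≤12 — P4 is at least as good on every objective with at least one strict improvement.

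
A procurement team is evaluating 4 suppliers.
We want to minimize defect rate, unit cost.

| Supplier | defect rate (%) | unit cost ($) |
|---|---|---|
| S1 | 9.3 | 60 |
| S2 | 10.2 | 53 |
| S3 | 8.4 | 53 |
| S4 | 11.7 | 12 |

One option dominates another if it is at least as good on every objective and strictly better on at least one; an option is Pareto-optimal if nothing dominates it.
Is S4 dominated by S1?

No

S1 vs S4: S1 is worse on unit cost (60 vs 12), so it does not dominate S4.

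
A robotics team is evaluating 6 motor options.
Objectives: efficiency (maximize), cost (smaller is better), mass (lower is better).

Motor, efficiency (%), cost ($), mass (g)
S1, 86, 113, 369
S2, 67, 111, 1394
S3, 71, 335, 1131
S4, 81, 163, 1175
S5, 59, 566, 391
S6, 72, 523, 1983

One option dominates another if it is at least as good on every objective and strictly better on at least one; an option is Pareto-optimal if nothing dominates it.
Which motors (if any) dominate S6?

S1: efficiency 86≥72, cost 113≤523, mass 369≤1983 — dominates S6.
S4: efficiency 81≥72, cost 163≤523, mass 1175≤1983 — dominates S6.
Others (S2, S3, S5) are each worse than S6 on at least one objective.

S1, S4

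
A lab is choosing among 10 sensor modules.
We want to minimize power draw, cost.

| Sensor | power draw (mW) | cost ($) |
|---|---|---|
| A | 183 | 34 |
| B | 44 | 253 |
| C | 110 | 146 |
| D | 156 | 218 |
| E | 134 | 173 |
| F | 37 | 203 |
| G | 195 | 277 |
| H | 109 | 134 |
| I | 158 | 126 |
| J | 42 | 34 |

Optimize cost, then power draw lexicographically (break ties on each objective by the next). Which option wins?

J

First minimize cost: best is 34, kept {A, J}.
Then minimize power draw: best is 42, kept {J}.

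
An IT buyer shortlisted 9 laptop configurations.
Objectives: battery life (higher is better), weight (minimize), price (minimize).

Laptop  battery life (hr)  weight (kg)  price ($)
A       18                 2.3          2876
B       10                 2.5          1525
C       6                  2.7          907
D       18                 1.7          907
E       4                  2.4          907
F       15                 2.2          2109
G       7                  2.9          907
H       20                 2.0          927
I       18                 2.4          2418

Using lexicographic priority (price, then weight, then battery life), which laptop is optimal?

First minimize price: best is 907, kept {C, D, E, G}.
Then minimize weight: best is 1.7, kept {D}.

D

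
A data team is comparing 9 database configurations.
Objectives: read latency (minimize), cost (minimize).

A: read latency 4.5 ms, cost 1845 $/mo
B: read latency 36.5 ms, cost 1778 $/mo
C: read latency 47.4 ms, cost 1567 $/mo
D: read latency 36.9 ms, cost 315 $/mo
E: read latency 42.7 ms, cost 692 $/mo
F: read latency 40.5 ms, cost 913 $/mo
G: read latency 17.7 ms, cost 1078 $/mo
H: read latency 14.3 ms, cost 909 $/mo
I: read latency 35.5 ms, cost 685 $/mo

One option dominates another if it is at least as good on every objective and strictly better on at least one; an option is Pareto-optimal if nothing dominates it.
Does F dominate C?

F vs C: read latency 40.5≤47.4, cost 913≤1567 — F is at least as good on every objective with at least one strict improvement.

Yes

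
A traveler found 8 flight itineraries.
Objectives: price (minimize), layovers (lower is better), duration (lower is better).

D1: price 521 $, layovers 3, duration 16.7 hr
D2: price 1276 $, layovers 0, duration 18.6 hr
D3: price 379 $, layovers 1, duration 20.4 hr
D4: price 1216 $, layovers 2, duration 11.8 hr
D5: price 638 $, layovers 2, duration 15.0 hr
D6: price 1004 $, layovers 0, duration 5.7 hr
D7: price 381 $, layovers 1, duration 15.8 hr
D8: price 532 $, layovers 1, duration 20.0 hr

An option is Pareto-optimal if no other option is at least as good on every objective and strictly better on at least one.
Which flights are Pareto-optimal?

D1: dominated by D7 (price 381≤521, layovers 1≤3, duration 15.8≤16.7).
D2: dominated by D6 (price 1004≤1276, layovers 0≤0, duration 5.7≤18.6).
D3: not dominated (best price).
D4: dominated by D6 (price 1004≤1216, layovers 0≤2, duration 5.7≤11.8).
D5: not dominated.
D6: not dominated (best duration).
D7: not dominated.
D8: dominated by D7 (price 381≤532, layovers 1≤1, duration 15.8≤20.0).

D3, D5, D6, D7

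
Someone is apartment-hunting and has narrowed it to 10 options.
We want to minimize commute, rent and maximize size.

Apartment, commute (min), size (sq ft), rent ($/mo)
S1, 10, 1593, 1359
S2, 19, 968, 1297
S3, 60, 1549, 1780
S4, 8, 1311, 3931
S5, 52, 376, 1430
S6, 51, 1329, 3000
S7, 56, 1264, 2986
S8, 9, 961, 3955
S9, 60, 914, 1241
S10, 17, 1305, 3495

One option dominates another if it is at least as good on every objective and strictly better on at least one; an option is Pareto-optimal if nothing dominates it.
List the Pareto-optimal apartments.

S1: not dominated (best size).
S2: not dominated.
S3: dominated by S1 (commute 10≤60, size 1593≥1549, rent 1359≤1780).
S4: not dominated (best commute).
S5: dominated by S1 (commute 10≤52, size 1593≥376, rent 1359≤1430).
S6: dominated by S1 (commute 10≤51, size 1593≥1329, rent 1359≤3000).
S7: dominated by S1 (commute 10≤56, size 1593≥1264, rent 1359≤2986).
S8: dominated by S4 (commute 8≤9, size 1311≥961, rent 3931≤3955).
S9: not dominated (best rent).
S10: dominated by S1 (commute 10≤17, size 1593≥1305, rent 1359≤3495).

S1, S2, S4, S9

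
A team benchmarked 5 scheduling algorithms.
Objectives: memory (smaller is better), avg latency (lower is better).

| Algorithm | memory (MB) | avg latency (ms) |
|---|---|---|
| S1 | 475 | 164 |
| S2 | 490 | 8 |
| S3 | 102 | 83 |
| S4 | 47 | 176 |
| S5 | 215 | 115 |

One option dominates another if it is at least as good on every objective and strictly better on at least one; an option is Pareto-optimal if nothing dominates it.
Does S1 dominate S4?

No

S1 vs S4: S1 is worse on memory (475 vs 47), so it does not dominate S4.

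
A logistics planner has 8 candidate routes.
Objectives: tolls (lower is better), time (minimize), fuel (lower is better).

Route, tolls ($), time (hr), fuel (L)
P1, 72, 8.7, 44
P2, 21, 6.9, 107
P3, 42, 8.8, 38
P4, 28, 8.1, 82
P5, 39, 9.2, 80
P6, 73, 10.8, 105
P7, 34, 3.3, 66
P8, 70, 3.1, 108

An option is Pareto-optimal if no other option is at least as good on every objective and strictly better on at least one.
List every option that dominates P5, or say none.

P7

P7: tolls 34≤39, time 3.3≤9.2, fuel 66≤80 — dominates P5.
Others (P1, P2, P3, P4, P6, P8) are each worse than P5 on at least one objective.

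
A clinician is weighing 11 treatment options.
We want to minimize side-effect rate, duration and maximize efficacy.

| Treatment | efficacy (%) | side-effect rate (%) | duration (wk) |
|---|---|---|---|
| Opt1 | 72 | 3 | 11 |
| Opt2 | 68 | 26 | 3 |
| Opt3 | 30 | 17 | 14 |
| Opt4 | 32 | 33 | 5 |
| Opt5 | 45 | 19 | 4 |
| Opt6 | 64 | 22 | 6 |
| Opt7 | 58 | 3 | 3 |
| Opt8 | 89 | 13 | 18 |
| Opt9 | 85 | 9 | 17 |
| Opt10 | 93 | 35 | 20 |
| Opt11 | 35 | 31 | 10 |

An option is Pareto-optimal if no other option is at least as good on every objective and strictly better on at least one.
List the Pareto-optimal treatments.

Opt1, Opt2, Opt6, Opt7, Opt8, Opt9, Opt10

Opt1: not dominated.
Opt2: not dominated.
Opt3: dominated by Opt1 (efficacy 72≥30, side-effect rate 3≤17, duration 11≤14).
Opt4: dominated by Opt2 (efficacy 68≥32, side-effect rate 26≤33, duration 3≤5).
Opt5: dominated by Opt7 (efficacy 58≥45, side-effect rate 3≤19, duration 3≤4).
Opt6: not dominated.
Opt7: not dominated.
Opt8: not dominated.
Opt9: not dominated.
Opt10: not dominated (best efficacy).
Opt11: dominated by Opt2 (efficacy 68≥35, side-effect rate 26≤31, duration 3≤10).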